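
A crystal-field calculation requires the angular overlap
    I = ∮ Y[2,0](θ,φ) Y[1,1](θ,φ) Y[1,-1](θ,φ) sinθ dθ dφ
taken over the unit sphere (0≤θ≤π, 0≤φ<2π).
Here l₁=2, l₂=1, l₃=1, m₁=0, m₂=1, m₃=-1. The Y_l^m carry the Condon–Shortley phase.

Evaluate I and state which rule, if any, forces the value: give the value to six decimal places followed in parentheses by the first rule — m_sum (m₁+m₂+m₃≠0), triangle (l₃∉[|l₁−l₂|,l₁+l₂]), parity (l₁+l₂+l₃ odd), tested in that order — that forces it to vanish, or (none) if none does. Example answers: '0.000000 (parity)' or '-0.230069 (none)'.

0.126157 (none)

Checks pass: Σm=0; 4 even; l₃=1∈[1,3].
(2·2+1)(2·1+1)(2·1+1) = 45
Δ: 2! 2! 0! / 5! → 1/30
sum: t=1:−1/1 = -1/1
3j²(2 1 1; 0 0 0) = Δ·Π!·Σ² = 2/15  (sign +1)
sum: t=2:+1/4 = 1/4
3j²(2 1 1; 0 1 -1) = Δ·Π!·Σ² = 1/30  (sign +1)
combine: 4πI² = 45·2/15·1/30 = 1/5
take √, sign +1: I = 0.12615663
No selection rule forces the value: the integral is nonzero (none).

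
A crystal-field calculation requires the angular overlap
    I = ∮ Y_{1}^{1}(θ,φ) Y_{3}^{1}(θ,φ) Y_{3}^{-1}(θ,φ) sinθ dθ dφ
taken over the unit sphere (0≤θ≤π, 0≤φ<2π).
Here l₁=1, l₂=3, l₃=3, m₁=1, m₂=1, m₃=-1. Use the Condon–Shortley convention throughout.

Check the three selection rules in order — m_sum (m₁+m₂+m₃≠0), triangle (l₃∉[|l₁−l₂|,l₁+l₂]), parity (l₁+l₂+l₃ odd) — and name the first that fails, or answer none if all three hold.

m_sum

m₁+m₂+m₃ = 1 + 1 − 1 = 1  ✗
triangle: |1−3|=2 ≤ l₃=3 ≤ 1+3=4
parity: l₁+l₂+l₃ = 7 is odd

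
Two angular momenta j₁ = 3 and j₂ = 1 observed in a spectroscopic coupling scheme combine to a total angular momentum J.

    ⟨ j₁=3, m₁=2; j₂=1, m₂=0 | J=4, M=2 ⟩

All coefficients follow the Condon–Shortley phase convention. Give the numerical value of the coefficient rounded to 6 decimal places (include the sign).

√[9·0!6!2!/9! · 5!1!1!1!6!2!] = √(43200/7)
  +(−1)^0/∏(0,0,1,1,5,1)! = 1/120  (running 1/120)
⟨..|..⟩ = √(43200/7)·(1/120) = +0.654654

+0.654654  (= +√(3/7))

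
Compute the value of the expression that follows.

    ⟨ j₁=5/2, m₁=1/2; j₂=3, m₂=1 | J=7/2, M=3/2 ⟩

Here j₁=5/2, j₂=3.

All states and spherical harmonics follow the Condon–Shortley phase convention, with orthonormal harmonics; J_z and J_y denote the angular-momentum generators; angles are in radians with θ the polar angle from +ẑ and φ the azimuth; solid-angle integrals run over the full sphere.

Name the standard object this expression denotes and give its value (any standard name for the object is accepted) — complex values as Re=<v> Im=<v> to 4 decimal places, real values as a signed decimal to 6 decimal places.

Clebsch–Gordan coefficient, −√(5/21) ≈ -0.487950

This is a Clebsch–Gordan (vector-coupling) coefficient.
triangle: 2!×3!×4!/10! = 288/3628800
(j±m)!: 3!×2!×4!×2!×5!×2! = 138240
prefactor² = (2J+1)×Δ×N² = 3072/35
  k=0: +1/(0!×2!×2!×4!×1!×0!) = 1/96
  k=1: −1/(1!×1!×1!×3!×2!×1!) = -1/12
  k=2: +1/(2!×0!×0!×2!×3!×2!) = 1/48
Σ = -5/96  ⇒  CG² = 3072/35×(-5/96)² = 5/21
CG = −√(5/21) = -0.487950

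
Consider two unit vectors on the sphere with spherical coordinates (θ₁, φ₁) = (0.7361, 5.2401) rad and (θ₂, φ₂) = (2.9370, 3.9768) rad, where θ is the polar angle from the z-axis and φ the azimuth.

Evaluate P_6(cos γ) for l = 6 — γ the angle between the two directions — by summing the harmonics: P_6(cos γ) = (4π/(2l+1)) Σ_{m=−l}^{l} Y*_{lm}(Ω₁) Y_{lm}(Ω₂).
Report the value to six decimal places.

Addition theorem: P_6(cos γ) = (4π/13) Σ_m Y*_{lm}(Ω₁) Y_{lm}(Ω₂), m = −6…6:
  [-6]  conj(Y_{6,-6})(Ω₁) = +0.044237+0.001092i ; Y_{6,-6}(Ω₂) = +0.000010+0.000032i ; Δ = +0.000000+0.000001i
  [-5]  conj(Y_{6,-5})(Ω₁) = +0.081570+0.148240i ; Y_{6,-5}(Ω₂) = -0.000290+0.000488i ; Δ = -0.000096-0.000003i
  [-4]  conj(Y_{6,-4})(Ω₁) = -0.187931+0.313482i ; Y_{6,-4}(Ω₂) = -0.005688+0.001149i ; Δ = +0.000709-0.001999i
  [-3]  conj(Y_{6,-3})(Ω₁) = -0.444328-0.005482i ; Y_{6,-3}(Ω₂) = -0.032471-0.023973i ; Δ = +0.014296+0.010830i
  [-2]  conj(Y_{6,-2})(Ω₁) = -0.077297-0.136461i ; Y_{6,-2}(Ω₂) = -0.018819-0.188283i ; Δ = -0.024239+0.017122i
  [-1]  conj(Y_{6,-1})(Ω₁) = -0.157147+0.269620i ; Y_{6,-1}(Ω₂) = +0.361321-0.399235i ; Δ = +0.050861+0.160158i
  [+0]  conj(Y_{6,0})(Ω₁) = -0.259358-0.000000i ; Y_{6,0}(Ω₂) = +0.616189+0.000000i ; Δ = -0.159813-0.000000i
  [+1]  conj(Y_{6,1})(Ω₁) = +0.157147+0.269620i ; Y_{6,1}(Ω₂) = -0.361321-0.399235i ; Δ = +0.050861-0.160158i
  [+2]  conj(Y_{6,2})(Ω₁) = -0.077297+0.136461i ; Y_{6,2}(Ω₂) = -0.018819+0.188283i ; Δ = -0.024239-0.017122i
  [+3]  conj(Y_{6,3})(Ω₁) = +0.444328-0.005482i ; Y_{6,3}(Ω₂) = +0.032471-0.023973i ; Δ = +0.014296-0.010830i
  [+4]  conj(Y_{6,4})(Ω₁) = -0.187931-0.313482i ; Y_{6,4}(Ω₂) = -0.005688-0.001149i ; Δ = +0.000709+0.001999i
  [+5]  conj(Y_{6,5})(Ω₁) = -0.081570+0.148240i ; Y_{6,5}(Ω₂) = +0.000290+0.000488i ; Δ = -0.000096+0.000003i
  [+6]  conj(Y_{6,6})(Ω₁) = +0.044237-0.001092i ; Y_{6,6}(Ω₂) = +0.000010-0.000032i ; Δ = +0.000000-0.000001i
Accumulated sum -0.076749-0.000000i; after 4π/(2l+1) scaling, -0.074189-0.000000i ⇒ P_6 = -0.074189

-0.074189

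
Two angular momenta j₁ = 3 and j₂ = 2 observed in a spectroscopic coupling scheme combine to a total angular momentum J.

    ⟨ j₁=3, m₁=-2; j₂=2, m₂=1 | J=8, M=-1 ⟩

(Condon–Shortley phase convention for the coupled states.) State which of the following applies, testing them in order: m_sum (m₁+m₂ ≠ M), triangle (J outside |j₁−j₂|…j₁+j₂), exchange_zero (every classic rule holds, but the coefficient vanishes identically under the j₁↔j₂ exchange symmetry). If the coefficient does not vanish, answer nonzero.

triangle

m-sum: m₁+m₂ = -2+1 = -1, M = -1  ✓
triangle: need |j₁−j₂| ≤ J ≤ j₁+j₂, i.e. J ∈ [1, 5]; J = 8 is outside ✗ ⇒ coefficient is 0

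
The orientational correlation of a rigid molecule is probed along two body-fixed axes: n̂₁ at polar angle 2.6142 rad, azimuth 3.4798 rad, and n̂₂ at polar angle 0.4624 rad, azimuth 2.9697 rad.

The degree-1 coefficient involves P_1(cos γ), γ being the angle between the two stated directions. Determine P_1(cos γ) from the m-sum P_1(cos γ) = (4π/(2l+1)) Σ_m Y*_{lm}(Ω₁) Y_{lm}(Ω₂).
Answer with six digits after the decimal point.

Summing Y*_{l m}(θ₁,φ₁)·Y_{l m}(θ₂,φ₂) over m ∈ [−1, 1]; prefactor 4π/(2·1+1) = 4.188790:
  m=-1: (-0.164031, -0.057693) × (-0.151853, -0.026363) = (0.023388, 0.013085)  (running Σ = (0.023388, 0.013085))
  m=0: (-0.422212, -0.000000) × (0.437292, 0.000000) = (-0.184630, -0.000000)  (running Σ = (-0.161242, 0.013085))
  m=1: (0.164031, -0.057693) × (0.151853, -0.026363) = (0.023388, -0.013085)  (running Σ = (-0.137855, 0.000000))
Σ over m = (-0.137855, 0.000000); ×(4π/3) → (-0.577445, 0.000000). Real part: -0.577445

-0.577445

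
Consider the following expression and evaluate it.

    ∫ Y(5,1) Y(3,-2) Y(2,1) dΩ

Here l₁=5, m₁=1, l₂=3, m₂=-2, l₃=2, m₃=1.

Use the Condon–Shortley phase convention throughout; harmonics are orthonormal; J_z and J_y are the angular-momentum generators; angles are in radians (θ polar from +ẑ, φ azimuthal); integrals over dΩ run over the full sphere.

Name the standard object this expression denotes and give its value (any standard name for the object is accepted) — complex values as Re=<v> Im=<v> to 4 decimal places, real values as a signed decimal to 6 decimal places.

This is a Gaunt coefficient — the integral of a triple product of spherical harmonics over the sphere.
Rules hold: Σm=0, L=10 even, 2≤2≤8.
N = 11·7·5 = 385
Δ = 6!·4!·0!/11! = 1/2310
Racah Σ t=3..3: t=3:−1/144 = -1/144
⇒ 3j(5 3 2; 0 0 0)² = 10/231, sgn -1
Racah Σ t=1..1: t=1:−1/720 = -1/720
⇒ 3j(5 3 2; 1 -2 1)² = 4/385, sgn +1
4πI² = N·(3j₀)²·(3jₘ)² = 40/231
I = -1·√(0.17316/4π) = -0.11738675

Gaunt coefficient, -0.117387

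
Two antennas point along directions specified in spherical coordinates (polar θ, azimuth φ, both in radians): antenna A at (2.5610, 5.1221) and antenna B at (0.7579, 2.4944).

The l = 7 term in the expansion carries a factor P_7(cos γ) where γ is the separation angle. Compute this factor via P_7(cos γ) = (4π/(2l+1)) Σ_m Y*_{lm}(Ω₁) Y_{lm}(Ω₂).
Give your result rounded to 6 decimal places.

Expand P_7 via completeness: Σ_{m} conj(Y_{7,m}) at Ω₁ times Y_{7,m} at Ω₂ —
  [-7]  conj(Y_{7,-7})(Ω₁) = (-0.002019, -0.007193) ; Y_{7,-7}(Ω₂) = (0.006565, 0.035664) ; Δ = (0.000243, -0.000119)
  [-6]  conj(Y_{7,-6})(Ω₁) = (-0.033042, 0.026902) ; Y_{7,-6}(Ω₂) = (-0.105714, -0.096830) ; Δ = (0.006098, 0.000356)
  [-5]  conj(Y_{7,-5})(Ω₁) = (0.130871, 0.067761) ; Y_{7,-5}(Ω₂) = (0.328385, 0.031082) ; Δ = (0.040870, 0.026319)
  [-4]  conj(Y_{7,-4})(Ω₁) = (0.022996, -0.337421) ; Y_{7,-4}(Ω₂) = (-0.390647, 0.241027) ; Δ = (0.072344, 0.137355)
  [-3]  conj(Y_{7,-3})(Ω₁) = (-0.460229, 0.163662) ; Y_{7,-3}(Ω₂) = (0.103830, -0.267079) ; Δ = (-0.004075, 0.139911)
  [-2]  conj(Y_{7,-2})(Ω₁) = (0.214721, 0.229853) ; Y_{7,-2}(Ω₂) = (-0.047403, -0.167105) ; Δ = (0.028231, -0.046777)
  [-1]  conj(Y_{7,-1})(Ω₁) = (-0.083266, 0.191731) ; Y_{7,-1}(Ω₂) = (0.299672, 0.226487) ; Δ = (-0.068377, 0.038598)
  [+0]  conj(Y_{7,0})(Ω₁) = (0.394034, -0.000000) ; Y_{7,0}(Ω₂) = (0.064498, 0.000000) ; Δ = (0.025414, 0.000000)
  [+1]  conj(Y_{7,1})(Ω₁) = (0.083266, 0.191731) ; Y_{7,1}(Ω₂) = (-0.299672, 0.226487) ; Δ = (-0.068377, -0.038598)
  [+2]  conj(Y_{7,2})(Ω₁) = (0.214721, -0.229853) ; Y_{7,2}(Ω₂) = (-0.047403, 0.167105) ; Δ = (0.028231, 0.046777)
  [+3]  conj(Y_{7,3})(Ω₁) = (0.460229, 0.163662) ; Y_{7,3}(Ω₂) = (-0.103830, -0.267079) ; Δ = (-0.004075, -0.139911)
  [+4]  conj(Y_{7,4})(Ω₁) = (0.022996, 0.337421) ; Y_{7,4}(Ω₂) = (-0.390647, -0.241027) ; Δ = (0.072344, -0.137355)
  [+5]  conj(Y_{7,5})(Ω₁) = (-0.130871, 0.067761) ; Y_{7,5}(Ω₂) = (-0.328385, 0.031082) ; Δ = (0.040870, -0.026319)
  [+6]  conj(Y_{7,6})(Ω₁) = (-0.033042, -0.026902) ; Y_{7,6}(Ω₂) = (-0.105714, 0.096830) ; Δ = (0.006098, -0.000356)
  [+7]  conj(Y_{7,7})(Ω₁) = (0.002019, -0.007193) ; Y_{7,7}(Ω₂) = (-0.006565, 0.035664) ; Δ = (0.000243, 0.000119)
Accumulated sum (0.176083, -0.000000); after 4π/(2l+1) scaling, (0.147515, -0.000000) ⇒ P_7 = 0.147515

0.147515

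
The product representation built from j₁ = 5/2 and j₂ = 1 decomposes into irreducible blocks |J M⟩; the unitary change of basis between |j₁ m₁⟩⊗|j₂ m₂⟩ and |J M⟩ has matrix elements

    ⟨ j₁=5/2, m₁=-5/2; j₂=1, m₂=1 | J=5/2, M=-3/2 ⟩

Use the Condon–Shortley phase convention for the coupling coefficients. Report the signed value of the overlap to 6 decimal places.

triangle: 1!×4!×1!/7! = 24/5040
(j±m)!: 0!×5!×2!×0!×1!×4! = 5760
prefactor² = (2J+1)×Δ×N² = 1152/7
  k=1: −1/(1!×0!×4!×1!×0!×0!) = -1/24
Σ = -1/24  ⇒  CG² = 1152/7×(-1/24)² = 2/7
CG = −√(2/7) = -0.534522

−√(2/7) ≈ -0.534522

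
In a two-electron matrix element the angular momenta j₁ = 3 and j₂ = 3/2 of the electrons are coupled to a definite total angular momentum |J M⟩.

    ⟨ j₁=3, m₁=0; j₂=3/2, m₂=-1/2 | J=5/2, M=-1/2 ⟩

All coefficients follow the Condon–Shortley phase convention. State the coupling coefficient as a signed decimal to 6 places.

j₁+j₂−J=2  J+j₁−j₂=4  J−j₁+j₂=1  j₁+j₂+J+1=8
(j₁±m₁, j₂±m₂, J±M) = (3,3,1,2,2,3)
P² = 216/35
sum k=0..1:
  [0] +1/12 = 1/12
  [1] −1/4 = -1/4
S = -1/6
C² = P²·S² = 6/35 ; C = -0.414039

−√(6/35) ≈ -0.414039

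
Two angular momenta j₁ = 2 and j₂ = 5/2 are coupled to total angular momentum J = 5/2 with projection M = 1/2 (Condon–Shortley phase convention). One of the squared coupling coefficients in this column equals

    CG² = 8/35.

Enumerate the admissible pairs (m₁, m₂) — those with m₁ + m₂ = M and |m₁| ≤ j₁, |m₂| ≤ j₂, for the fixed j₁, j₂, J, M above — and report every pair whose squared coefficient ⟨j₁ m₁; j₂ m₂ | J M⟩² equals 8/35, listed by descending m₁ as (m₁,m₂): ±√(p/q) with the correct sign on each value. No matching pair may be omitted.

(0,1/2): −√(8/35)

Admissible pairs with m₁+m₂ = M = 1/2: (-2,5/2), (-1,3/2), (0,1/2), (1,-1/2), (2,-3/2)
  (m₁,m₂)=(2,-3/2): CG² = 27/70, CG = +√(27/70)
  (m₁,m₂)=(1,-1/2): CG² = 0/1, CG = 0
  (m₁,m₂)=(0,1/2): CG² = 8/35, CG = −√(8/35)   ← matches the target
  (m₁,m₂)=(-1,3/2): CG² = 6/35, CG = +√(6/35)
  (m₁,m₂)=(-2,5/2): CG² = 3/14, CG = +√(3/14)
Pairs with CG² = 8/35: (0,1/2): −√(8/35)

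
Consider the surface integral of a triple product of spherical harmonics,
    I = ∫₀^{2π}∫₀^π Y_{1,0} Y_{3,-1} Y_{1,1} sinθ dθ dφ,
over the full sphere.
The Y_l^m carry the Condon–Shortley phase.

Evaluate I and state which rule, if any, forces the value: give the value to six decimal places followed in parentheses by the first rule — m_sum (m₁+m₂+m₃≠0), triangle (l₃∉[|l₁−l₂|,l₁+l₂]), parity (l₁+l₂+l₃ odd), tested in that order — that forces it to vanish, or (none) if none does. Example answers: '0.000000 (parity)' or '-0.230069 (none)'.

|1−3|≤1≤1+3 violated ⇒ I = 0

0.000000 (triangle)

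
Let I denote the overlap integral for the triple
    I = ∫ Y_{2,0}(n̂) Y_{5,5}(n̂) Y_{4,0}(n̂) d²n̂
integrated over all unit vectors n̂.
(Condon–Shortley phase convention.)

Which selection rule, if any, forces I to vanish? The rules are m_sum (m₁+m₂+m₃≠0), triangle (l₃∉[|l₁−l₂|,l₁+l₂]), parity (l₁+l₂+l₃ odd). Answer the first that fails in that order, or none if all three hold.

Σmᵢ = 5  ✗
l₃∈[|l₁−l₂|,l₁+l₂]=[3,7], have l₃=4
Σlᵢ = 11 ⇒ odd

m_sum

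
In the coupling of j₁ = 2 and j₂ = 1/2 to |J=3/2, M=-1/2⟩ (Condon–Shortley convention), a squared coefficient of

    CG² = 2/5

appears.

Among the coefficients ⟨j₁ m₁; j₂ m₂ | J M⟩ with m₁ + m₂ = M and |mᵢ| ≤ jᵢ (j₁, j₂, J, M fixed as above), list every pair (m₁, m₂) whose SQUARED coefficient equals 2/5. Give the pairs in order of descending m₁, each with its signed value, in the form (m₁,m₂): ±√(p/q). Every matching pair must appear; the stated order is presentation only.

Admissible pairs with m₁+m₂ = M = -1/2: (-1,1/2), (0,-1/2)
  (m₁,m₂)=(0,-1/2): CG² = 2/5, CG = +√(2/5)   ← matches the target
  (m₁,m₂)=(-1,1/2): CG² = 3/5, CG = −√(3/5)
Pairs with CG² = 2/5: (0,-1/2): +√(2/5)

(0,-1/2): +√(2/5)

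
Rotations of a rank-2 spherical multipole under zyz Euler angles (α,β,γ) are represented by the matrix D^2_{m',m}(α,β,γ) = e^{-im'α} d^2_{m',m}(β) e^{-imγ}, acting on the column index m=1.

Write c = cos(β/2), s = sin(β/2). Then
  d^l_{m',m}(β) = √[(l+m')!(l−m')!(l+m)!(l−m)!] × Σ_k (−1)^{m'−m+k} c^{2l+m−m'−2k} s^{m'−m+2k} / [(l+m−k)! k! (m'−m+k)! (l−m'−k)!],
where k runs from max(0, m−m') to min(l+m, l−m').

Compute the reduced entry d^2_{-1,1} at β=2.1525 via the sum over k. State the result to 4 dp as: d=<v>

d^2_{-1,1}(β=2.1525) via the finite sum:
c=cos(2.152500/2)=0.474632, s=sin(2.152500/2)=0.880184; N=√[1·6·6·1]=6.000000
k∈{2,3} keeps every argument non-negative
  k=2: (−1)^0·6.0000/(2)·0.4746^2·0.8802^2 = +0.523580
  k=3: (−1)^1·6.0000/(6)·0.4746^0·0.8802^4 = -0.600197
d^2_{-1,1}(2.1525) = +0.523580 -0.600197 = -0.076617

d=-0.0766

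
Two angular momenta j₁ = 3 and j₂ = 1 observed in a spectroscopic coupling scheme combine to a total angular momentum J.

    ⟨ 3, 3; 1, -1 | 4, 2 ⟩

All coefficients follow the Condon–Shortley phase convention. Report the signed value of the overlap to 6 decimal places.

√[9·0!6!2!/9! · 6!0!0!2!6!2!] = √(518400/7)
  +(−1)^0/∏(0,0,0,0,6,2)! = 1/1440  (running 1/1440)
⟨..|..⟩ = √(518400/7)·(1/1440) = +0.188982

+√(1/28) = +0.188982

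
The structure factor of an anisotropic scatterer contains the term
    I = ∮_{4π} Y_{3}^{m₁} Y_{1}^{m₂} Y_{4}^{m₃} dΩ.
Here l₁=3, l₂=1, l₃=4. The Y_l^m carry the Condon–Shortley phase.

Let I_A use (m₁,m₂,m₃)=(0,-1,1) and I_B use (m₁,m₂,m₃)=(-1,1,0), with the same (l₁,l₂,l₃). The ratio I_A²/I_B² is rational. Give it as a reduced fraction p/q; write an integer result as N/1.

5/3

Shared (l₁,l₂,l₃)=(3,1,4): N and (l;000)² cancel in I_A²/I_B².
A: Δ = 0!·6!·2!/9! = 1/252; Racah Σ t=0..0: t=0:+1/72 = 1/72; ⇒ 3j(3 1 4; 0 -1 1)² = 5/126, sgn -1
B: Δ = 0!·6!·2!/9! = 1/252; Racah Σ t=0..0: t=0:+1/96 = 1/96; ⇒ 3j(3 1 4; -1 1 0)² = 1/42, sgn +1
I_A²/I_B² = (5/126)/(1/42) = 5/3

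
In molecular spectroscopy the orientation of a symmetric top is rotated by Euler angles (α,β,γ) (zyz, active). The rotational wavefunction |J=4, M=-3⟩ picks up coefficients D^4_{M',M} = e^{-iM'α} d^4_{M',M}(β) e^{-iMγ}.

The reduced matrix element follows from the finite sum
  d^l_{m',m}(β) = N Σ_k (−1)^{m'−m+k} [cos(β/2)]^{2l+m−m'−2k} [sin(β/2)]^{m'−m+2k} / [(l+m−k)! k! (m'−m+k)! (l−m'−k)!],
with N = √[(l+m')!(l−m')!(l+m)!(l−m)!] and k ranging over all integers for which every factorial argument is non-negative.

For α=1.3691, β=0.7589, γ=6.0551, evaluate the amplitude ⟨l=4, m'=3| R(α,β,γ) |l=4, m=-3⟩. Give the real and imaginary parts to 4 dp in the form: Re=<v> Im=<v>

Split into d^4_{3,-3}(β=0.7589) × two z-phases.
With c≡cos(β/2)=0.928869 and s≡sin(β/2)=0.370410, N=[5040·1·1·5040]^{1/2}=5040.000000
k∈{0,1} keeps every argument non-negative
  k=0: (−1)^6·5040.0000/(720)·0.9289^2·0.3704^6 = +0.015599
  k=1: (−1)^7·5040.0000/(5040)·0.9289^0·0.3704^8 = -0.000354
d^4_{3,-3}(0.7589) = +0.015599 -0.000354 = +0.015245
D = (-0.568835+0.822451i)·(+0.015245)·(+0.774890-0.632097i) = +0.001206+0.015197i

Re=0.0012 Im=0.0152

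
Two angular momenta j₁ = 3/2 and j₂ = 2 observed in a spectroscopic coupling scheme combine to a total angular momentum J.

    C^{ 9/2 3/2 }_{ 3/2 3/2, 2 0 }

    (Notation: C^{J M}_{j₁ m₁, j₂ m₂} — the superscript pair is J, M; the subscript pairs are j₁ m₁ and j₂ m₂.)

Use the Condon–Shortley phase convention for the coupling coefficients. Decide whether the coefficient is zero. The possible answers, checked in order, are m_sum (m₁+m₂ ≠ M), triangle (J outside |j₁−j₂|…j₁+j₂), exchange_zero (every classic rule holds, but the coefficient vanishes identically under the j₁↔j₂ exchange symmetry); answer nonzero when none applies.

triangle

m-sum: m₁+m₂ = 3/2+0 = 3/2, M = 3/2  ✓
triangle: need |j₁−j₂| ≤ J ≤ j₁+j₂, i.e. J ∈ [1/2, 7/2]; J = 9/2 is outside ✗ ⇒ coefficient is 0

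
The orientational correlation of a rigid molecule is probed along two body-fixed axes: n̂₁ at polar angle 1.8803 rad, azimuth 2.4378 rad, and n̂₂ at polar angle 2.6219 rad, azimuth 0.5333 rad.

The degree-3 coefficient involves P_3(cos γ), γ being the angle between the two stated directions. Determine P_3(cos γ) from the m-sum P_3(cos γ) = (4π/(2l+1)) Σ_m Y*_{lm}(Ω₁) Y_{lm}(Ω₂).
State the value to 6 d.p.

-0.160880

Summing Y*_{l m}(θ₁,φ₁)·Y_{l m}(θ₂,φ₂) over m ∈ [−3, 3]; prefactor 4π/(2·3+1) = 1.795196:
  m=-3: (+0.185542+0.309123i) × (-0.001487-0.051079i) = +0.015514-0.009937i  (running Σ = +0.015514-0.009937i)
  m=-2: (-0.045887+0.278651i) × (-0.105689+0.191547i) = -0.048525-0.038240i  (running Σ = -0.033011-0.048177i)
  m=-1: (+0.125822-0.106797i) × (+0.382405-0.225756i) = +0.024005-0.069245i  (running Σ = -0.009006-0.117422i)
  m=0: (+0.288268-0.000000i) × (-0.248396+0.000000i) = -0.071605+0.000000i  (running Σ = -0.080611-0.117422i)
  m=1: (-0.125822-0.106797i) × (-0.382405-0.225756i) = +0.024005+0.069245i  (running Σ = -0.056606-0.048177i)
  m=2: (-0.045887-0.278651i) × (-0.105689-0.191547i) = -0.048525+0.038240i  (running Σ = -0.105131-0.009937i)
  m=3: (-0.185542+0.309123i) × (+0.001487-0.051079i) = +0.015514+0.009937i  (running Σ = -0.089617-0.000000i)
Accumulated sum -0.089617-0.000000i; after 4π/(2l+1) scaling, -0.160880-0.000000i ⇒ P_3 = -0.160880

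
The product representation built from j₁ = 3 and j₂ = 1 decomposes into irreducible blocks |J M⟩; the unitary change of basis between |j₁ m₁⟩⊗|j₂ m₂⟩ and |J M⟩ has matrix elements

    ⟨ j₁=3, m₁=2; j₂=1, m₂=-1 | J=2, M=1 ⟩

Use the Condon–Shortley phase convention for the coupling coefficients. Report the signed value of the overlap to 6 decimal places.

+√(10/21) ≈ +0.690066

triangle: 2!×4!×0!/7! = 48/5040
(j±m)!: 5!×1!×0!×2!×3!×1! = 1440
prefactor² = (2J+1)×Δ×N² = 480/7
  k=0: +1/(0!×2!×1!×0!×3!×0!) = 1/12
Σ = 1/12  ⇒  CG² = 480/7×(1/12)² = 10/21
CG = +√(10/21) = +0.690066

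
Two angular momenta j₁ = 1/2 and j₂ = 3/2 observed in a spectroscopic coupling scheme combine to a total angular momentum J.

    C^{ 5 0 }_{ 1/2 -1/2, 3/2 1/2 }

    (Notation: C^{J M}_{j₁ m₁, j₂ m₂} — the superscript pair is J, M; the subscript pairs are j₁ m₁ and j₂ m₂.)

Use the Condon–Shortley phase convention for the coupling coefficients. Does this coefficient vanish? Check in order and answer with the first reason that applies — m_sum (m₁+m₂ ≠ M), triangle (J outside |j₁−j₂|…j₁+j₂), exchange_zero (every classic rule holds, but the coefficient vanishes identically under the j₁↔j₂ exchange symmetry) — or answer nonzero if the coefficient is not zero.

m-sum: m₁+m₂ = -1/2+1/2 = 0, M = 0  ✓
triangle: need |j₁−j₂| ≤ J ≤ j₁+j₂, i.e. J ∈ [1, 2]; J = 5 is outside ✗ ⇒ coefficient is 0

triangle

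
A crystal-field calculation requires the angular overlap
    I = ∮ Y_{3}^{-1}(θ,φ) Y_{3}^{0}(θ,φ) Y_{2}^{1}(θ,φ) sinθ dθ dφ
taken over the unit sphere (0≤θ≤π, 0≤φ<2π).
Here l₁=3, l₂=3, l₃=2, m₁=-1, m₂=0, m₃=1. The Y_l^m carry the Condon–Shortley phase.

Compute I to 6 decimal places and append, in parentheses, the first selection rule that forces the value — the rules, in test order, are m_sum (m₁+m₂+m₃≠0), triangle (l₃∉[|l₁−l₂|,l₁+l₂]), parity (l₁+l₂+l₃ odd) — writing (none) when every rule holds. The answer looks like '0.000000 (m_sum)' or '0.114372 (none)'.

-0.059471 (none)

m-sum 0 ✓  L=8 even ✓  0≤2≤6 ✓
Π(2lᵢ+1) = 7×7×5 = 245
triangle coeff Δ(3,3,2) = 1/3780
Σ_t [1,3]: t=1:−1/24 t=2:+1/4 t=3:−1/24 = 1/6
(3j)²=4/105 [(3 3 2; 0 0 0)], sign=+1
Σ_t [2,3]: t=2:+1/8 t=3:−1/12 = 1/24
(3j)²=1/210 [(3 3 2; -1 0 1)], sign=-1
⇒ 4πI² = 2/45
I = (-1)√(2/45/(4π)) = -0.05947080
No selection rule forces the value: the integral is nonzero (none).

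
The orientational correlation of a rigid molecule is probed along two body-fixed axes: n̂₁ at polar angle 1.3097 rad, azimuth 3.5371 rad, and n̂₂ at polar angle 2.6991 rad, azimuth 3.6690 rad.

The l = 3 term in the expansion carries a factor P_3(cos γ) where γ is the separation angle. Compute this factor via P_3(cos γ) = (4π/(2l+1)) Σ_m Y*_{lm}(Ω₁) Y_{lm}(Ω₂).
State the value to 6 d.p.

Addition theorem: P_3(cos γ) = (4π/7) Σ_m Y*_{lm}(Ω₁) Y_{lm}(Ω₂), m = −3…3:
  [-3]  conj(Y_{3,-3})(Ω₁) = -0.141041-0.348785i ; Y_{3,-3}(Ω₂) = +0.000374+0.032754i ; Δ = +0.011371-0.004750i
  [-2]  conj(Y_{3,-2})(Ω₁) = +0.173134+0.175090i ; Y_{3,-2}(Ω₂) = -0.083547+0.147288i ; Δ = -0.040253+0.010872i
  [-1]  conj(Y_{3,-1})(Ω₁) = +0.192126+0.080214i ; Y_{3,-1}(Ω₂) = -0.368693+0.214742i ; Δ = -0.088061+0.011683i
  [+0]  conj(Y_{3,0})(Ω₁) = -0.256899-0.000000i ; Y_{3,0}(Ω₂) = -0.365310+0.000000i ; Δ = +0.093848+0.000000i
  [+1]  conj(Y_{3,1})(Ω₁) = -0.192126+0.080214i ; Y_{3,1}(Ω₂) = +0.368693+0.214742i ; Δ = -0.088061-0.011683i
  [+2]  conj(Y_{3,2})(Ω₁) = +0.173134-0.175090i ; Y_{3,2}(Ω₂) = -0.083547-0.147288i ; Δ = -0.040253-0.010872i
  [+3]  conj(Y_{3,3})(Ω₁) = +0.141041-0.348785i ; Y_{3,3}(Ω₂) = -0.000374+0.032754i ; Δ = +0.011371+0.004750i
Accumulated sum -0.140038+0.000000i; after 4π/(2l+1) scaling, -0.251396+0.000000i ⇒ P_3 = -0.251396

-0.251396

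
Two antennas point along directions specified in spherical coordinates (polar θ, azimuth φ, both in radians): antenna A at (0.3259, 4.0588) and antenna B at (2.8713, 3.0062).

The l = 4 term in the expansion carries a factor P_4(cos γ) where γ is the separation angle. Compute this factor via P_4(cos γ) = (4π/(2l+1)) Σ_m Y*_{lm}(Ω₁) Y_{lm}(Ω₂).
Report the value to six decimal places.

Term-by-term m-sum for l=4 (normalisation 4π/9 = 1.396263):
  m=-4: Y*=-0.004018-0.002339i  Y=+0.001928+0.001160i  product -0.000005-0.000009i
  m=-3: Y*=+0.035993-0.014794i  Y=+0.021095+0.009073i  product +0.000893+0.000014i
  m=-2: Y*=-0.047199+0.174877i  Y=+0.126418+0.035094i  product -0.012104+0.020451i
  m=-1: Y*=-0.286392-0.373937i  Y=+0.422283+0.057526i  product -0.099427-0.174382i
  m=+0: Y*=+0.451451-0.000000i  Y=+0.563420+0.000000i  product +0.254357+0.000000i
  m=+1: Y*=+0.286392-0.373937i  Y=-0.422283+0.057526i  product -0.099427+0.174382i
  m=+2: Y*=-0.047199-0.174877i  Y=+0.126418-0.035094i  product -0.012104-0.020451i
  m=+3: Y*=-0.035993-0.014794i  Y=-0.021095+0.009073i  product +0.000893-0.000014i
  m=+4: Y*=-0.004018+0.002339i  Y=+0.001928-0.001160i  product -0.000005+0.000009i
Accumulated sum +0.033071+0.000000i; after 4π/(2l+1) scaling, +0.046176+0.000000i ⇒ P_4 = 0.046176

0.046176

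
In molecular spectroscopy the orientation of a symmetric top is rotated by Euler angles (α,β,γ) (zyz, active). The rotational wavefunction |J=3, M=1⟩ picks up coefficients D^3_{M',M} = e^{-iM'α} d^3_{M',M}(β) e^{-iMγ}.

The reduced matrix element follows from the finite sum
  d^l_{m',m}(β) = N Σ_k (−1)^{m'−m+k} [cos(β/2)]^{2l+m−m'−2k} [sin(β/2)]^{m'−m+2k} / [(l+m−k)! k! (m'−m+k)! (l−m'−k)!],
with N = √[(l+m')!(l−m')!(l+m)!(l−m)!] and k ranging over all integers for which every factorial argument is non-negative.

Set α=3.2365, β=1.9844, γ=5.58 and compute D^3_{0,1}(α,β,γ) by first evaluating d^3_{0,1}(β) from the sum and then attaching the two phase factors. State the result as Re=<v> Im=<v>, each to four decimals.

Re=-0.0582 Im=-0.0493

D^3_{0,1}(3.2365,1.9844,5.5800) = e^{-i·0·3.2365}·d^3_{0,1}(1.9844)·e^{-i·1·5.5800}. Compute d first:
c=cos(1.984400/2)=0.546849, s=sin(1.984400/2)=0.837231; N=√[6·6·24·2]=41.569219
Admissible k: 1..3 (factorial args all ≥0)
  k=1: (−1)^0·41.5692/(12)·0.5468^5·0.8372^1 = +0.141832
  k=2: (−1)^1·41.5692/(4)·0.5468^3·0.8372^3 = -0.997357
  k=3: (−1)^2·41.5692/(12)·0.5468^1·0.8372^5 = +0.779265
d^3_{0,1}(1.9844) = +0.141832 -0.997357 +0.779265 = -0.076261
Attach z-rotation phases: D = e^{-i(0)(3.2365)}·(-0.076261)·e^{-i(1)(5.5800)} = -0.058171-0.049314i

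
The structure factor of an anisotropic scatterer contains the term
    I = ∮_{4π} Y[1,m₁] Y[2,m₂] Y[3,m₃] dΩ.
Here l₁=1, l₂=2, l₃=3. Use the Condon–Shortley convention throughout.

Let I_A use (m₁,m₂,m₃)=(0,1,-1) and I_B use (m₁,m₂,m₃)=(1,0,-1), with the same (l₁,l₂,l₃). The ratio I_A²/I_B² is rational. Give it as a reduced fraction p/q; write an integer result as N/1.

Shared (l₁,l₂,l₃)=(1,2,3): N and (l;000)² cancel in I_A²/I_B².
A: Δ = 0!·2!·4!/7! = 1/105; Racah Σ t=0..0: t=0:+1/6 = 1/6; ⇒ 3j(1 2 3; 0 1 -1)² = 8/105, sgn +1
B: Δ = 0!·2!·4!/7! = 1/105; Racah Σ t=0..0: t=0:+1/8 = 1/8; ⇒ 3j(1 2 3; 1 0 -1)² = 2/35, sgn +1
I_A²/I_B² = (8/105)/(2/35) = 4/3

4/3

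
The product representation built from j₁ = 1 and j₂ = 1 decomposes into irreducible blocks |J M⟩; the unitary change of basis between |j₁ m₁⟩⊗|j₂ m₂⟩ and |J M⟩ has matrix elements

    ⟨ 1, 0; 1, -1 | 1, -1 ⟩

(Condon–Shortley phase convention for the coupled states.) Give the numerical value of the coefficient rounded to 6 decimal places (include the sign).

√[3·1!1!1!/4! · 1!1!0!2!0!2!] = √(1/2)
  +(−1)^0/∏(0,1,1,0,0,1)! = 1  (running 1)
⟨..|..⟩ = √(1/2)·(1) = +0.707107

+√(1/2) ≈ +0.707107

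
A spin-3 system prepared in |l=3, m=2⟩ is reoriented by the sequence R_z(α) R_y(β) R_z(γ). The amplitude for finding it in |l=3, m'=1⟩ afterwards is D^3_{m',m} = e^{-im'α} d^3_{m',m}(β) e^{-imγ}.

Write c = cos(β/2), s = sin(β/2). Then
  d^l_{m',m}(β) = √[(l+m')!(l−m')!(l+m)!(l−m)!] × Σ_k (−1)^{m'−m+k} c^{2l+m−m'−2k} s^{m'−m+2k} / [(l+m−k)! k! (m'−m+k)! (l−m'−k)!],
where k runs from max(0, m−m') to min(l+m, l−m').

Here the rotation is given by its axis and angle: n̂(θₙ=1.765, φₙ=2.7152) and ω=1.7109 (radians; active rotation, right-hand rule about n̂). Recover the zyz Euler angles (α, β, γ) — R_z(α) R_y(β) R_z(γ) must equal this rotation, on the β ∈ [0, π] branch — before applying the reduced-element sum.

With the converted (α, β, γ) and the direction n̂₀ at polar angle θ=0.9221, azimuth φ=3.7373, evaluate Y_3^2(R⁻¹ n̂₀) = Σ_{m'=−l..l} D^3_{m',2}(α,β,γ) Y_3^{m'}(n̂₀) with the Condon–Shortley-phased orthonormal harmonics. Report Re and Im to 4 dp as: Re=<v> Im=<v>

Axis–angle → zyz. n̂ = (sinθₙcosφₙ, sinθₙsinφₙ, cosθₙ) = (-0.893348, +0.405814, -0.192985), ω = 1.7109.
R = I cosω + sinω [n̂]ₓ + (1−cosω) n̂n̂ᵀ gives
  R = [+0.769873, -0.222066, +0.598316; -0.604254, +0.048037, +0.795342; -0.205360, -0.973848, -0.097202]
β = atan2(√(R₁₃²+R₂₃²), R₃₃) = 1.668152; α = atan2(R₂₃, R₁₃) mod 2π = 0.925841; γ = atan2(R₃₂, −R₃₁) mod 2π = 4.920219
Need the full column D^3_{m',2} for m'=−3..3 at α=0.9258, β=1.6682, γ=4.9202.
cos(β/2)=0.671862, sin(β/2)=0.740676
d^3_{-3,2}: single k=5 term ⇒ +0.366857;  D = +0.260873-0.257933i
d^3_{-2,2}: k∈[4..5] ⇒ +0.679272 -0.165108 = +0.514163;  D = -0.069086-0.509501i
d^3_{-1,2}: k∈[3..4] ⇒ +0.779392 -0.473611 = +0.305781;  D = -0.266842-0.149324i
d^3_{0,2}: k∈[2..3] ⇒ +0.612264 -0.744105 = -0.131841;  D = +0.120615-0.053237i
d^3_{1,2}: k∈[1..2] ⇒ +0.320649 -0.779392 = -0.458743;  D = +0.104269-0.446736i
d^3_{2,2}: k∈[0..1] ⇒ +0.091978 -0.558918 = -0.466940;  D = -0.299575-0.358173i
d^3_{3,2}: single k=0 term ⇒ -0.248374;  D = -0.248043+0.012807i
Y_3^{m'}(θ=0.9221,φ=3.7373) and Σ D·Y over m':
  (+0.2609-0.2579i)·(+0.0453+0.2062i)  (-0.0691-0.5095i)·(+0.1452-0.3642i)  (-0.2668-0.1493i)·(-0.1759+0.1192i)  (+0.1206-0.0532i)·(-0.2649+0.0000i)  (+0.1043-0.4467i)·(+0.1759+0.1192i)  (-0.2996-0.3582i)·(+0.1452+0.3642i)  (-0.2480+0.0128i)·(-0.0453+0.2062i)
Y_3^2(R⁻¹ n̂) = +0.069332-0.277134i

Re=0.0693 Im=-0.2771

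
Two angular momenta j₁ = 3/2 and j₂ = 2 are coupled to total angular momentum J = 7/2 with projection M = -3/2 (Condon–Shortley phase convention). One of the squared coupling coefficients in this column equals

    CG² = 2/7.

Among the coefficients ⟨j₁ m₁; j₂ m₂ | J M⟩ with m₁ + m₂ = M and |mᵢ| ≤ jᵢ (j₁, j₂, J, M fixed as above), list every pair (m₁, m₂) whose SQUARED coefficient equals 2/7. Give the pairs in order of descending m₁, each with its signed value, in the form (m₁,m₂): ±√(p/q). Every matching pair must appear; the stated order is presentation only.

(-3/2,0): +√(2/7)

Admissible pairs with m₁+m₂ = M = -3/2: (-3/2,0), (-1/2,-1), (1/2,-2)
  (m₁,m₂)=(1/2,-2): CG² = 1/7, CG = +√(1/7)
  (m₁,m₂)=(-1/2,-1): CG² = 4/7, CG = +√(4/7)
  (m₁,m₂)=(-3/2,0): CG² = 2/7, CG = +√(2/7)   ← matches the target
Pairs with CG² = 2/7: (-3/2,0): +√(2/7)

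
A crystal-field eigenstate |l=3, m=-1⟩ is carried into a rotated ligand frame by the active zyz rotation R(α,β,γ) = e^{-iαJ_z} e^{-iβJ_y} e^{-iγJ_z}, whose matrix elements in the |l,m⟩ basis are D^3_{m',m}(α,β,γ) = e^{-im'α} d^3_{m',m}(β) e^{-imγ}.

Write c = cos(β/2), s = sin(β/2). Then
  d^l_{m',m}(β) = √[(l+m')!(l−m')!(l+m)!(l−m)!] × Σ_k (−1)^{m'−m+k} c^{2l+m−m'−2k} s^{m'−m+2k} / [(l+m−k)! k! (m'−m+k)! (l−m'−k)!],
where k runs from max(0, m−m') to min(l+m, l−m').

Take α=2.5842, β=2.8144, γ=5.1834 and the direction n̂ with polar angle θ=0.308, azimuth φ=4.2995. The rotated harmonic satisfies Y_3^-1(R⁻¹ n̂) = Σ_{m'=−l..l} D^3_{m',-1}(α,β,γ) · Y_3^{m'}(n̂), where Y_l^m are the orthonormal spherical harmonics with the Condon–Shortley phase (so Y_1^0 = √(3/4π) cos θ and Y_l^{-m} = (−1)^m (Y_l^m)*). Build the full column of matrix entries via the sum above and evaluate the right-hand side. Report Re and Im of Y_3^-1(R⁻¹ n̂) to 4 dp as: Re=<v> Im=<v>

Re=-0.4007 Im=0.1033

Need the full column D^3_{m',-1} for m'=−3..3 at α=2.5842, β=2.8144, γ=5.1834.
cos(β/2)=0.162868, sin(β/2)=0.986648
d^3_{-3,-1}: single k=2 term ⇒ +0.002653;  D = +0.002474+0.000958i
d^3_{-2,-1}: k∈[1..2] ⇒ +0.000358 -0.026243 = -0.025886;  D = +0.015537+0.020704i
d^3_{-1,-1}: k∈[0..2] ⇒ +0.000019 -0.005480 +0.150824 = +0.145363;  D = +0.012541+0.144821i
d^3_{0,-1}: k∈[0..2] ⇒ -0.000392 +0.043122 -0.527517 = -0.484786;  D = -0.219990+0.431998i
d^3_{1,-1}: k∈[0..2] ⇒ +0.004110 -0.201098 +0.922515 = +0.725526;  D = -0.621396+0.374507i
d^3_{2,-1}: k∈[0..1] ⇒ -0.026243 +0.481555 = +0.455311;  D = +0.455260+0.006829i
d^3_{3,-1}: single k=0 term ⇒ +0.097356;  D = -0.081838-0.052732i
Y_3^{m'}(θ=0.308,φ=4.2995) and Σ D·Y over m':
  (+0.0025+0.0010i)·(+0.0110-0.0038i)  (+0.0155+0.0207i)·(-0.0607-0.0658i)  (+0.0125+0.1448i)·(-0.1392+0.3177i)  (-0.2200+0.4320i)·(+0.5478+0.0000i)  (-0.6214+0.3745i)·(+0.1392+0.3177i)  (+0.4553+0.0068i)·(-0.0607+0.0658i)  (-0.0818-0.0527i)·(-0.0110-0.0038i)
Y_3^-1(R⁻¹ n̂) = -0.400678+0.103329i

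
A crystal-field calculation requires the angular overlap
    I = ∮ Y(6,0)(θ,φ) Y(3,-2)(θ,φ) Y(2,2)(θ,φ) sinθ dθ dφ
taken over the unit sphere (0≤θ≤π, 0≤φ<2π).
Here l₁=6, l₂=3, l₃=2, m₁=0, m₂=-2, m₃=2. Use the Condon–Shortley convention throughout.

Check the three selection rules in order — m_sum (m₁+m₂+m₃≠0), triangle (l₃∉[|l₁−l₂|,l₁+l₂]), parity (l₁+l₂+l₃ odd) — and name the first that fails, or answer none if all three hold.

Σmᵢ = 0  ✓
l₃∈[|l₁−l₂|,l₁+l₂]=[3,9] required, l₃=2 fails  ✗
Σlᵢ = 11 ⇒ odd

triangle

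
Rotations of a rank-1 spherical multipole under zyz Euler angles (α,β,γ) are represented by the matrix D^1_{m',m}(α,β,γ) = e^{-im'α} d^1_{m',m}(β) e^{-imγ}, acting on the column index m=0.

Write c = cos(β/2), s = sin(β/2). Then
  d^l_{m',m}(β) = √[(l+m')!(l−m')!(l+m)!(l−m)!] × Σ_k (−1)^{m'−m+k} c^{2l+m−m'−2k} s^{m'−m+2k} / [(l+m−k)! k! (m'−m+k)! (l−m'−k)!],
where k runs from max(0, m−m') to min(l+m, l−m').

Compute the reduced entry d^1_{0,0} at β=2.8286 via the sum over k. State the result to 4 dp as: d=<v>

d=-0.9514

d^1_{0,0}(β=2.8286) via the finite sum:
c=cos(2.828600/2)=0.155858, s=sin(2.828600/2)=0.987779; N=√[1·1·1·1]=1.000000
k∈{0,1} keeps every argument non-negative
  k=0: (−1)^0·1.0000/(1)·0.1559^2·0.9878^0 = +0.024292
  k=1: (−1)^1·1.0000/(1)·0.1559^0·0.9878^2 = -0.975708
d^1_{0,0}(2.8286) = +0.024292 -0.975708 = -0.951416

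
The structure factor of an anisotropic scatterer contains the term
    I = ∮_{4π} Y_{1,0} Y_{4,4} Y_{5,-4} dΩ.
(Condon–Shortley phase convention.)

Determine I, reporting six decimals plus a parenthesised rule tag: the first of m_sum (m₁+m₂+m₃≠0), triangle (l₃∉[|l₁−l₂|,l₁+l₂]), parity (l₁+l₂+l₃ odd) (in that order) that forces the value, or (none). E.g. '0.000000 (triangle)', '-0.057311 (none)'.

0.147319 (none)

Checks pass: Σm=0; 10 even; l₃=5∈[3,5].
(2·1+1)(2·4+1)(2·5+1) = 297
Δ: 0! 2! 8! / 11! → 1/495
sum: t=0:+1/576 = 1/576
3j²(1 4 5; 0 0 0) = Δ·Π!·Σ² = 5/99  (sign -1)
sum: t=0:+1/40320 = 1/40320
3j²(1 4 5; 0 4 -4) = Δ·Π!·Σ² = 1/55  (sign -1)
combine: 4πI² = 297·5/99·1/55 = 3/11
take √, sign +1: I = 0.14731920
No selection rule forces the value: the integral is nonzero (none).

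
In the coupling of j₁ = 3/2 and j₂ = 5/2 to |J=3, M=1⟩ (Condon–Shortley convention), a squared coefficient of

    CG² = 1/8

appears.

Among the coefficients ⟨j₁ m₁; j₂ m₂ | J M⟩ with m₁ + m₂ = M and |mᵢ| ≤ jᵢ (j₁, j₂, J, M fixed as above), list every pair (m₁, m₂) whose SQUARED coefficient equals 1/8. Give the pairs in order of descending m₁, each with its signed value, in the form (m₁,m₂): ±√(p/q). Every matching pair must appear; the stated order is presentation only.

(-3/2,5/2): −√(1/8)

Admissible pairs with m₁+m₂ = M = 1: (-3/2,5/2), (-1/2,3/2), (1/2,1/2), (3/2,-1/2)
  (m₁,m₂)=(3/2,-1/2): CG² = 9/20, CG = +√(9/20)
  (m₁,m₂)=(1/2,1/2): CG² = 1/60, CG = +√(1/60)
  (m₁,m₂)=(-1/2,3/2): CG² = 49/120, CG = −√(49/120)
  (m₁,m₂)=(-3/2,5/2): CG² = 1/8, CG = −√(1/8)   ← matches the target
Pairs with CG² = 1/8: (-3/2,5/2): −√(1/8)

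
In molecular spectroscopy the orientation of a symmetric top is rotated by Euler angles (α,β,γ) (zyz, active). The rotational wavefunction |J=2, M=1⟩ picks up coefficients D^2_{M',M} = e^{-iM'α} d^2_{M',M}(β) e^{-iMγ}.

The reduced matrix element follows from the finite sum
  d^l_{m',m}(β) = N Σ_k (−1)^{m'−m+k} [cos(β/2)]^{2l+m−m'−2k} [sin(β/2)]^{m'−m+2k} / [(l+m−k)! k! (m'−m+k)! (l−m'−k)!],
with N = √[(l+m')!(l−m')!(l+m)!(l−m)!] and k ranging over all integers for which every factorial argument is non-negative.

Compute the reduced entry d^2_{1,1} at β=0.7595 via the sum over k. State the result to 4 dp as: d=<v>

d=0.3885

d^2_{1,1}(β=0.7595) via the finite sum:
Half-angle: c=0.928757, s=0.370688. N=√(6·1·6·1)=6.000000
k: max(0,(1)−(1))=0 … min(2+(1),2−(1))=1
  k=0: (−1)^0·6.0000/(6)·0.9288^4·0.3707^0 = +0.744062
  k=1: (−1)^1·6.0000/(2)·0.9288^2·0.3707^2 = -0.355585
d^2_{1,1}(0.7595) = +0.744062 -0.355585 = +0.388477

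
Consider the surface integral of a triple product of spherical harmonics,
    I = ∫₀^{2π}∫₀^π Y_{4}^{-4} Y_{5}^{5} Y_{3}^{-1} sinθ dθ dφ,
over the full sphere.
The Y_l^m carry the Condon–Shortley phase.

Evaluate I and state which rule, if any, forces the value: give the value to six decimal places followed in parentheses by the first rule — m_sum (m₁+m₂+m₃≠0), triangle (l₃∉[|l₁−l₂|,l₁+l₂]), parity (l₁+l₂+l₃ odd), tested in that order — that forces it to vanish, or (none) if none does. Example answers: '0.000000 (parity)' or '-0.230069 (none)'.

Checks pass: Σm=0; 12 even; l₃=3∈[1,9].
(2·4+1)(2·5+1)(2·3+1) = 693
Δ: 6! 2! 4! / 13! → 1/180180
sum: t=2:+1/576 t=3:−1/144 t=4:+1/576 = -1/288
3j²(4 5 3; 0 0 0) = Δ·Π!·Σ² = 20/1001  (sign +1)
sum: t=6:+1/34560 = 1/34560
3j²(4 5 3; -4 5 -1) = Δ·Π!·Σ² = 14/429  (sign +1)
combine: 4πI² = 693·20/1001·14/429 = 840/1859
take √, sign +1: I = 0.18962475
No selection rule forces the value: the integral is nonzero (none).

0.189625 (none)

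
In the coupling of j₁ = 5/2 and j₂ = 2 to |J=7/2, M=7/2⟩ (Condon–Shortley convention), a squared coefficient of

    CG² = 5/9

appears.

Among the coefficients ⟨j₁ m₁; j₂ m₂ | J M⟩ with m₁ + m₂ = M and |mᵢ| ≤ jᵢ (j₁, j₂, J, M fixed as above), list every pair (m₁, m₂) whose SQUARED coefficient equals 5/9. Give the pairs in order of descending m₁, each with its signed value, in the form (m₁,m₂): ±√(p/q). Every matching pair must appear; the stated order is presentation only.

Admissible pairs with m₁+m₂ = M = 7/2: (3/2,2), (5/2,1)
  (m₁,m₂)=(5/2,1): CG² = 5/9, CG = +√(5/9)   ← matches the target
  (m₁,m₂)=(3/2,2): CG² = 4/9, CG = −√(4/9)
Pairs with CG² = 5/9: (5/2,1): +√(5/9)

(5/2,1): +√(5/9)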